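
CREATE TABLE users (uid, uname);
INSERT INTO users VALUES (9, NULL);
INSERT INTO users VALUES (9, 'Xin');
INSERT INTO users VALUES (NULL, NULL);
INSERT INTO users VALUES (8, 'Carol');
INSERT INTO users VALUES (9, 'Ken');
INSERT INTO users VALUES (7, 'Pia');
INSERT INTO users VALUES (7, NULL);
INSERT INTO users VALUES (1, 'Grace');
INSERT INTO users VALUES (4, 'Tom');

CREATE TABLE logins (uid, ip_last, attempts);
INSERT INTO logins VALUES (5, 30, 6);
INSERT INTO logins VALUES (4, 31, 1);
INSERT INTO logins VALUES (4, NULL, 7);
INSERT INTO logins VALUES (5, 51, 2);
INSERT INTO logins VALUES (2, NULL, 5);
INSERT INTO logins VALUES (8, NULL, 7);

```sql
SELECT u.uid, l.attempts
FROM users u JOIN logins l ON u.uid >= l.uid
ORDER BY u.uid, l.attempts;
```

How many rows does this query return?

37

INNER JOIN keeps only pairs where the ON condition holds.
Matching on u.uid >= l.uid. A NULL in a compared column never satisfies the condition.
Matched pairs: 37.
Total: 37 rows.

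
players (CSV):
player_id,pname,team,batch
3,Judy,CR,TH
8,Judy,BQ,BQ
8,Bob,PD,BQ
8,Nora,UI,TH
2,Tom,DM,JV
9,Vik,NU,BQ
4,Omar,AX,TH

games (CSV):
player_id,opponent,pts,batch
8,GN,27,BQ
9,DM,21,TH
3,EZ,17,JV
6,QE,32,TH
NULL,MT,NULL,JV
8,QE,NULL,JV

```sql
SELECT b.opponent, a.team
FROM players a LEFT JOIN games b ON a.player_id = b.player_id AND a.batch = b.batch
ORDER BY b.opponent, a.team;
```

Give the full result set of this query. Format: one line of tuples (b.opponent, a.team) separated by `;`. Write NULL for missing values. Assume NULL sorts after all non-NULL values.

LEFT JOIN keeps every row from `players`; unmatched rows get NULL for `games`'s columns.
Matching on a.player_id = b.player_id AND a.batch = b.batch. A NULL in a compared column never satisfies the condition.
- player_id=3, batch=TH: no b row matches, row kept with b columns NULL.
- player_id=8, batch=BQ: 1 matching b row(s), so 1 row(s) emitted.
- player_id=8, batch=BQ: 1 matching b row(s), so 1 row(s) emitted.
- player_id=8, batch=TH: no b row matches, row kept with b columns NULL.
- player_id=2, batch=JV: no b row matches, row kept with b columns NULL.
- player_id=9, batch=BQ: no b row matches, row kept with b columns NULL.
- player_id=4, batch=TH: no b row matches, row kept with b columns NULL.
After projecting and ordering:
b.opponent | a.team
GN | BQ
GN | PD
NULL | AX
NULL | CR
NULL | DM
NULL | NU
NULL | UI

(GN, BQ); (GN, PD); (NULL, AX); (NULL, CR); (NULL, DM); (NULL, NU); (NULL, UI)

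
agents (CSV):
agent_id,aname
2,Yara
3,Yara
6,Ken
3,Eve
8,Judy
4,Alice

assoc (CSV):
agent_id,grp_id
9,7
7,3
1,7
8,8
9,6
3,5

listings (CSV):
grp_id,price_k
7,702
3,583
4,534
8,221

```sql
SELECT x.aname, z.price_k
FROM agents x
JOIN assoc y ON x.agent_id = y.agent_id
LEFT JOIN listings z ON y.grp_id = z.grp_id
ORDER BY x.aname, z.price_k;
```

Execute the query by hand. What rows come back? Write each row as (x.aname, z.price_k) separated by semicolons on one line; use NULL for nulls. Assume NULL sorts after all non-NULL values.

(Eve, NULL); (Judy, 221); (Yara, NULL)

Joins associate left-to-right: agents INNER JOIN assoc on agent_id gives 3 intermediate row(s).
Then LEFT JOIN `listings z` on grp_id: each of those 3 rows is kept; rows whose y.grp_id has no match in z get NULL for z's columns.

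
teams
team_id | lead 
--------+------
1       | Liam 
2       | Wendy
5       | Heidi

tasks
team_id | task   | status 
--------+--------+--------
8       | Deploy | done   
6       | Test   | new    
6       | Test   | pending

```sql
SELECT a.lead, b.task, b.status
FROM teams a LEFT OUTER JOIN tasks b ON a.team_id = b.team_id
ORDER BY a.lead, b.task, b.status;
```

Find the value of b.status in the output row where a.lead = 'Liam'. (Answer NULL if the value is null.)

NULL

LEFT JOIN keeps every row from `teams`; unmatched rows get NULL for `tasks`'s columns.
Matching on a.team_id = b.team_id.
- a (team_id=1) has no partner → padded with NULL.
- a (team_id=2) has no partner → padded with NULL.
- a (team_id=5) has no partner → padded with NULL.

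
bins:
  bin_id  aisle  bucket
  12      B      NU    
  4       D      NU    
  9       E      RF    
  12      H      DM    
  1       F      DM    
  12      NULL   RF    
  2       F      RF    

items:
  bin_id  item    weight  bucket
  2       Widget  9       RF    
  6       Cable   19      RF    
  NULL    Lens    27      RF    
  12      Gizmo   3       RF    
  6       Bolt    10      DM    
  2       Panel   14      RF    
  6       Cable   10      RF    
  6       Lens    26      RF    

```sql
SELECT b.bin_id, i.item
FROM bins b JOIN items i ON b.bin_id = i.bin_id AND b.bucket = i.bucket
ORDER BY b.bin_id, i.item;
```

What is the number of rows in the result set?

INNER JOIN keeps only pairs where the ON condition holds.
Matching on b.bin_id = i.bin_id AND b.bucket = i.bucket. A NULL in a compared column never satisfies the condition.
Matched pairs: 3.
Total: 3 rows.

3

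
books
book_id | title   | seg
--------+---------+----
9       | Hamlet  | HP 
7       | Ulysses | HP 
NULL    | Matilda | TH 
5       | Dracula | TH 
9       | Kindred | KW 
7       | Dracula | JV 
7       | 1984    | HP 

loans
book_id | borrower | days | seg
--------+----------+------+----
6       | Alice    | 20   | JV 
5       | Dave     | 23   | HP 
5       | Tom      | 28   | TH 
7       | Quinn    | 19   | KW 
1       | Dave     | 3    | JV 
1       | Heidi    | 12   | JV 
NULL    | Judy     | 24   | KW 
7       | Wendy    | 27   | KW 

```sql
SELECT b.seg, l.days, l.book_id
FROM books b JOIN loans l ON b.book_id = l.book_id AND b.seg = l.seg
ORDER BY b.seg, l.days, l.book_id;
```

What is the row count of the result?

INNER JOIN keeps only pairs where the ON condition holds.
Matching on b.book_id = l.book_id AND b.seg = l.seg. A NULL in a compared column never satisfies the condition.
- b[0] book_id=9, seg=HP → no match; dropped.
- b[1] book_id=7, seg=HP → no match; dropped.
- b[2] book_id=NULL, seg=TH → no match; dropped.
- b[3] book_id=5, seg=TH → 1 match(es) in l → 1 row(s).
- b[4] book_id=9, seg=KW → no match; dropped.
- b[5] book_id=7, seg=JV → no match; dropped.
- b[6] book_id=7, seg=HP → no match; dropped.
Total: 1 rows.

1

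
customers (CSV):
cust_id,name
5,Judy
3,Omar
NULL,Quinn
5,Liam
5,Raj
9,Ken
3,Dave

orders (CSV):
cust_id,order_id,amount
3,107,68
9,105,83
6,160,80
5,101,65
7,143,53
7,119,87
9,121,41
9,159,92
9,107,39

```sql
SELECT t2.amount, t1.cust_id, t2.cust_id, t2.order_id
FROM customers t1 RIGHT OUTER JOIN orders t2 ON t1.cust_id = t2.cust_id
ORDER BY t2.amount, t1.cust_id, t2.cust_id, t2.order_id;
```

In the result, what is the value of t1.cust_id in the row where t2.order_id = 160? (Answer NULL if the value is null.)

NULL

RIGHT JOIN keeps every row from `orders`; unmatched rows get NULL for `customers`'s columns.
Matching on t1.cust_id = t2.cust_id. A NULL in a compared column never satisfies the condition.
- t1[0] cust_id=5 → 1 match(es) in t2 → 1 row(s).
- t1[1] cust_id=3 → 1 match(es) in t2 → 1 row(s).
- t1[2] cust_id=NULL → no match.
- t1[3] cust_id=5 → 1 match(es) in t2 → 1 row(s).
- t1[4] cust_id=5 → 1 match(es) in t2 → 1 row(s).
- t1[5] cust_id=9 → 4 match(es) in t2 → 4 row(s).
- t1[6] cust_id=3 → 1 match(es) in t2 → 1 row(s).
- plus 3 unmatched t2 row(s), each kept with NULL t1 columns.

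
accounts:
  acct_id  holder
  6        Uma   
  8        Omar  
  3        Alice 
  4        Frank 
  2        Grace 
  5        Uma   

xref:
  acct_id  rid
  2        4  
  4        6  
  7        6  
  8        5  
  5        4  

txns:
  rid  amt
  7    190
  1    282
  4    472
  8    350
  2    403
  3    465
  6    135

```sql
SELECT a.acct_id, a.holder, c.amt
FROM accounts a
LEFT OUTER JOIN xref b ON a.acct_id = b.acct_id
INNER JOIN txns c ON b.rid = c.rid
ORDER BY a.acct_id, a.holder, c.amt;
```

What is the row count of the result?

3

Evaluate left to right. First `accounts a LEFT JOIN xref b` on acct_id: 6 row(s).
Then INNER JOIN `txns c` on rid: keep only rows whose b.rid appears in c.
Result: 3 row(s).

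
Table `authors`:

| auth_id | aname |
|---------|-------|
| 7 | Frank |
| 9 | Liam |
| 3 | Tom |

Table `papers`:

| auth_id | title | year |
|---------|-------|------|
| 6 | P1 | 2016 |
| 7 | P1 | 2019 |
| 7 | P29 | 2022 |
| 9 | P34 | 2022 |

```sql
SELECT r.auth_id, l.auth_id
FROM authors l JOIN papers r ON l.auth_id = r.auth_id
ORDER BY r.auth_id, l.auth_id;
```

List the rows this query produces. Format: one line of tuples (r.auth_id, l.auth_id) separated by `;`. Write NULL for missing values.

(7, 7); (7, 7); (9, 9)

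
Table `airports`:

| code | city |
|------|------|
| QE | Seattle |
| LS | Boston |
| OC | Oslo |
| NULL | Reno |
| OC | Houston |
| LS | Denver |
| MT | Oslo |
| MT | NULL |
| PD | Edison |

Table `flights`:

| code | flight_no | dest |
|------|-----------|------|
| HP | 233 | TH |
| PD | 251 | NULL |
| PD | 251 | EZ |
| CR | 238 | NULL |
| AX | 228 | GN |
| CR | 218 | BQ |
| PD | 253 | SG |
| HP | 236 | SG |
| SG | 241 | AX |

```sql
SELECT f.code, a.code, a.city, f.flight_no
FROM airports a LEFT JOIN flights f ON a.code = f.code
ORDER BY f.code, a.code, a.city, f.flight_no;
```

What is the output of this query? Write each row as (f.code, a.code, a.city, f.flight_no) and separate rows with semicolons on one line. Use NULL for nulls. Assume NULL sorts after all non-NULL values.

LEFT JOIN keeps every row from `airports`; unmatched rows get NULL for `flights`'s columns.
Matching on a.code = f.code. A NULL in a compared column never satisfies the condition.
Matched pairs: 3; unmatched a rows kept: 8.

(PD, PD, Edison, 251); (PD, PD, Edison, 251); (PD, PD, Edison, 253); (NULL, LS, Boston, NULL); (NULL, LS, Denver, NULL); (NULL, MT, Oslo, NULL); (NULL, MT, NULL, NULL); (NULL, OC, Houston, NULL); (NULL, OC, Oslo, NULL); (NULL, QE, Seattle, NULL); (NULL, NULL, Reno, NULL)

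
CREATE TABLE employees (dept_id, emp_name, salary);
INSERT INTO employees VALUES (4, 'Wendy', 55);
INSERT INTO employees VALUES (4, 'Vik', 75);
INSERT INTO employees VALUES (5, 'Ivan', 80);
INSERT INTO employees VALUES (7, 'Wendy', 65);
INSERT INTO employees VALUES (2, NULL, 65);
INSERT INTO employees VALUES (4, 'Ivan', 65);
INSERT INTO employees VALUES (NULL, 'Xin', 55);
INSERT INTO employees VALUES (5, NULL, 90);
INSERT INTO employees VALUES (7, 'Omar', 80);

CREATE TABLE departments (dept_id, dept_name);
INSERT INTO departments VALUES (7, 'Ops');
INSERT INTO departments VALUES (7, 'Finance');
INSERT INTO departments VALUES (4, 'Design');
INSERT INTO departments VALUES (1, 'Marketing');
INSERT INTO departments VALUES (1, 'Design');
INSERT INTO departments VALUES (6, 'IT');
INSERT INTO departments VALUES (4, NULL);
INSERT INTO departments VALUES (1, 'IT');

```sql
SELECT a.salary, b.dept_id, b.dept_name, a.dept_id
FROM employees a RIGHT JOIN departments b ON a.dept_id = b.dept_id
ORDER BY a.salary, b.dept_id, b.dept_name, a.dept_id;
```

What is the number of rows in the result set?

14

RIGHT JOIN keeps every row from `departments`; unmatched rows get NULL for `employees`'s columns.
Matching on a.dept_id = b.dept_id. A NULL in a compared column never satisfies the condition.
Matched pairs: 10; unmatched b rows kept: 4.
Total: 10 matched + 4 padded = 14 rows.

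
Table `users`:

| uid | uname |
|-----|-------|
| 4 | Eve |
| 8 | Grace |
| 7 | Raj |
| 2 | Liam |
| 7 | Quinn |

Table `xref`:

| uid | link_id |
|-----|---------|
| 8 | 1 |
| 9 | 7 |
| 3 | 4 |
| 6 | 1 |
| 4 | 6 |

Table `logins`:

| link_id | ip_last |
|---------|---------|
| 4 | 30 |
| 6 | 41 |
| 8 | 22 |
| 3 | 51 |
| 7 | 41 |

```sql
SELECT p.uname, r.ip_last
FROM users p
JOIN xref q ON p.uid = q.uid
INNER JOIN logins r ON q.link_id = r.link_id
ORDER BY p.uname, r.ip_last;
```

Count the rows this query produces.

1

Joins associate left-to-right: users INNER JOIN xref on uid gives 2 intermediate row(s).
Then INNER JOIN `logins r` on link_id: keep only rows whose q.link_id appears in r.
Result: 1 row(s).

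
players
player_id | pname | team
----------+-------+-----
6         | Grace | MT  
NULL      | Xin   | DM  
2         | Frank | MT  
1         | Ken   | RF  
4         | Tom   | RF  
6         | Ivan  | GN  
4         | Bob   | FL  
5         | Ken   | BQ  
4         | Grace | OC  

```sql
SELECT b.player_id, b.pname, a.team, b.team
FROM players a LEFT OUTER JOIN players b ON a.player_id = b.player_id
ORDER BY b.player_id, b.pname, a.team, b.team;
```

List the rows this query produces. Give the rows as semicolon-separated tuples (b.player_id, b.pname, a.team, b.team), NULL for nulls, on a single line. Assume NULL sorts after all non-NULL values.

(1, Ken, RF, RF); (2, Frank, MT, MT); (4, Bob, FL, FL); (4, Bob, OC, FL); (4, Bob, RF, FL); (4, Grace, FL, OC); (4, Grace, OC, OC); (4, Grace, RF, OC); (4, Tom, FL, RF); (4, Tom, OC, RF); (4, Tom, RF, RF); (5, Ken, BQ, BQ); (6, Grace, GN, MT); (6, Grace, MT, MT); (6, Ivan, GN, GN); (6, Ivan, MT, GN); (NULL, NULL, DM, NULL)

LEFT JOIN keeps every row from `players a`; unmatched rows get NULL for `players b`'s columns.
Matching on a.player_id = b.player_id. A NULL in a compared column never satisfies the condition.
- player_id=6: 2 matching b row(s), so 2 row(s) emitted.
- player_id=NULL: no b row matches, row kept with b columns NULL.
- player_id=2: 1 matching b row(s), so 1 row(s) emitted.
- player_id=1: 1 matching b row(s), so 1 row(s) emitted.
- player_id=4: 3 matching b row(s), so 3 row(s) emitted.
- player_id=6: 2 matching b row(s), so 2 row(s) emitted.
- player_id=4: 3 matching b row(s), so 3 row(s) emitted.
- player_id=5: 1 matching b row(s), so 1 row(s) emitted.
- player_id=4: 3 matching b row(s), so 3 row(s) emitted.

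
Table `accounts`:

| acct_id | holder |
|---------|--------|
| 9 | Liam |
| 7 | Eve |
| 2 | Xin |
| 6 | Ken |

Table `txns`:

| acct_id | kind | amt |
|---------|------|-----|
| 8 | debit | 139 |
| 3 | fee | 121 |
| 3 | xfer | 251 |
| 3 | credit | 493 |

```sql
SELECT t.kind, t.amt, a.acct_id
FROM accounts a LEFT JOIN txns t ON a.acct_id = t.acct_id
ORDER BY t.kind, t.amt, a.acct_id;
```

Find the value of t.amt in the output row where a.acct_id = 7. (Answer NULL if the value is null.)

NULL

LEFT JOIN keeps every row from `accounts`; unmatched rows get NULL for `txns`'s columns.
Matching on a.acct_id = t.acct_id.
- a (acct_id=9) has no partner → padded with NULL.
- a (acct_id=7) has no partner → padded with NULL.
- a (acct_id=2) has no partner → padded with NULL.
- a (acct_id=6) has no partner → padded with NULL.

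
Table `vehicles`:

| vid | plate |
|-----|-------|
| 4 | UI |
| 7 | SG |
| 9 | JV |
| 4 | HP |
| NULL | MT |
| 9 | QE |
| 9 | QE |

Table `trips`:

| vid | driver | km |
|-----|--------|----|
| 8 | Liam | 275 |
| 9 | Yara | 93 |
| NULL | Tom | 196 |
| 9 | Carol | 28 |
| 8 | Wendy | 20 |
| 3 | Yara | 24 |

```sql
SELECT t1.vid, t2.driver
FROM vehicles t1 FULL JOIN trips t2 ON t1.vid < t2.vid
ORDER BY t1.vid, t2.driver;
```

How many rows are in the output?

18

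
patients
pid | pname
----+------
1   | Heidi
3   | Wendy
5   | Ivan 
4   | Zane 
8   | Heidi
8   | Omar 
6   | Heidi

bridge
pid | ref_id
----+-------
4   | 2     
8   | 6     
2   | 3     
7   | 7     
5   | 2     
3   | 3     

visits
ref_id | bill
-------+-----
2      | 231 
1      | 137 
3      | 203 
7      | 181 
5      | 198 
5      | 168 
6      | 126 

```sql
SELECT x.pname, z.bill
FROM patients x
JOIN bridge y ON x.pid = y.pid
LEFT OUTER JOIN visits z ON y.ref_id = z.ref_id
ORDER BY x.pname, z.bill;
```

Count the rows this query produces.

Joins associate left-to-right: patients INNER JOIN bridge on pid gives 5 intermediate row(s).
Then LEFT JOIN `visits z` on ref_id: each of those 5 rows is kept; rows whose y.ref_id has no match in z get NULL for z's columns.
Result: 5 row(s).

5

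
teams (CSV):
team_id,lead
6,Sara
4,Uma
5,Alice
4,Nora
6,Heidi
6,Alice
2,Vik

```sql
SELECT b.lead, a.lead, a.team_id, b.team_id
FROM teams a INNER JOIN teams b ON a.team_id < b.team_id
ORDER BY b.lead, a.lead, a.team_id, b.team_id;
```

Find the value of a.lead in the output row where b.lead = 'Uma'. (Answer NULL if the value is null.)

INNER JOIN keeps only pairs where the ON condition holds.
Matching on a.team_id < b.team_id.
- team_id=6: no matching b row, dropped.
- team_id=4: 4 matching b row(s), so 4 row(s) emitted.
- team_id=5: 3 matching b row(s), so 3 row(s) emitted.
- team_id=4: 4 matching b row(s), so 4 row(s) emitted.
- team_id=6: no matching b row, dropped.
- team_id=6: no matching b row, dropped.
- team_id=2: 6 matching b row(s), so 6 row(s) emitted.

Vik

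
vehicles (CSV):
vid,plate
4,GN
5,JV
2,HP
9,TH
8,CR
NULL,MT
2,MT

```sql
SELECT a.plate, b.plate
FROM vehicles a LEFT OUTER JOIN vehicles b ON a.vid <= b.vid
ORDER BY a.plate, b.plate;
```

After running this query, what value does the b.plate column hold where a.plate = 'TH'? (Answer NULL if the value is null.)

TH

LEFT JOIN keeps every row from `vehicles a`; unmatched rows get NULL for `vehicles b`'s columns.
Matching on a.vid <= b.vid. A NULL in a compared column never satisfies the condition.
- a row (vid=4): matches 4 b row(s) → 4 output row(s).
- a row (vid=5): matches 3 b row(s) → 3 output row(s).
- a row (vid=2): matches 6 b row(s) → 6 output row(s).
- a row (vid=9): matches 1 b row(s) → 1 output row(s).
- a row (vid=8): matches 2 b row(s) → 2 output row(s).
- a row (vid=NULL): no match → kept, b columns NULL.
- a row (vid=2): matches 6 b row(s) → 6 output row(s).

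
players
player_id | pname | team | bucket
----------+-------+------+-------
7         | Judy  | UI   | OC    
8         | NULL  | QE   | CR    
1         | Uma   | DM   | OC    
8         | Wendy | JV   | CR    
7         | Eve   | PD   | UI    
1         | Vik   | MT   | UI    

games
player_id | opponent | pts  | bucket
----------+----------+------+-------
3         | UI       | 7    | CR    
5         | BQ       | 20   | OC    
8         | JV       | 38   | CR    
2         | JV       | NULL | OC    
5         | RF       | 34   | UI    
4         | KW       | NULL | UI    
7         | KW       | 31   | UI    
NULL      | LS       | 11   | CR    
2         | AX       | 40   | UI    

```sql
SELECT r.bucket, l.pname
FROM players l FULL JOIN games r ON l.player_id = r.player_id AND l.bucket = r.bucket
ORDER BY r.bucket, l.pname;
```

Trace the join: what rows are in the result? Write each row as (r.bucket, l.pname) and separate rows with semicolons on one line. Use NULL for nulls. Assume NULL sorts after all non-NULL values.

(CR, Wendy); (CR, NULL); (CR, NULL); (CR, NULL); (OC, NULL); (OC, NULL); (UI, Eve); (UI, NULL); (UI, NULL); (UI, NULL); (NULL, Judy); (NULL, Uma); (NULL, Vik)

FULL OUTER JOIN keeps every row from both sides; unmatched rows get NULL for the other side's columns.
Matching on l.player_id = r.player_id AND l.bucket = r.bucket. A NULL in a compared column never satisfies the condition.
Matched pairs: 3; unmatched l rows kept: 3; unmatched r rows kept: 7.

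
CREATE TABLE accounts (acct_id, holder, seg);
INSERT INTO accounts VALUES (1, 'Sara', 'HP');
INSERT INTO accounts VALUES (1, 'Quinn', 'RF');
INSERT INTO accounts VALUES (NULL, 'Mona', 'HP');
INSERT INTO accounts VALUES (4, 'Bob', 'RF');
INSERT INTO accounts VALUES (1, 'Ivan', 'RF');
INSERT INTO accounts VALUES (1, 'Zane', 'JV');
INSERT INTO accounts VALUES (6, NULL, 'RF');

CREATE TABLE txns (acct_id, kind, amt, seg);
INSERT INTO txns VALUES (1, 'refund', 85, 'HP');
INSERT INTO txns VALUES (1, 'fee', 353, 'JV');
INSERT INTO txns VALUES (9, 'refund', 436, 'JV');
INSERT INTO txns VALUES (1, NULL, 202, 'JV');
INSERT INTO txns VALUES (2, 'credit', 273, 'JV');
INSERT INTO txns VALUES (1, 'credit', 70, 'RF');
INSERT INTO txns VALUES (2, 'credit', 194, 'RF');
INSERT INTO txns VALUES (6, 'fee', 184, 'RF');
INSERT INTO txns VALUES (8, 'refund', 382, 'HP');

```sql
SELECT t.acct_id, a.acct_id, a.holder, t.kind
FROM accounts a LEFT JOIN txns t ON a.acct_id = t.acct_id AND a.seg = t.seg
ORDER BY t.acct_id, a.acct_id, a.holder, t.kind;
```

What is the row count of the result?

LEFT JOIN keeps every row from `accounts`; unmatched rows get NULL for `txns`'s columns.
Matching on a.acct_id = t.acct_id AND a.seg = t.seg. A NULL in a compared column never satisfies the condition.
- acct_id=1, seg=HP: 1 matching t row(s), so 1 row(s) emitted.
- acct_id=1, seg=RF: 1 matching t row(s), so 1 row(s) emitted.
- acct_id=NULL, seg=HP: no t row matches, row kept with t columns NULL.
- acct_id=4, seg=RF: no t row matches, row kept with t columns NULL.
- acct_id=1, seg=RF: 1 matching t row(s), so 1 row(s) emitted.
- acct_id=1, seg=JV: 2 matching t row(s), so 2 row(s) emitted.
- acct_id=6, seg=RF: 1 matching t row(s), so 1 row(s) emitted.
Total: 6 matched + 2 padded = 8 rows.

8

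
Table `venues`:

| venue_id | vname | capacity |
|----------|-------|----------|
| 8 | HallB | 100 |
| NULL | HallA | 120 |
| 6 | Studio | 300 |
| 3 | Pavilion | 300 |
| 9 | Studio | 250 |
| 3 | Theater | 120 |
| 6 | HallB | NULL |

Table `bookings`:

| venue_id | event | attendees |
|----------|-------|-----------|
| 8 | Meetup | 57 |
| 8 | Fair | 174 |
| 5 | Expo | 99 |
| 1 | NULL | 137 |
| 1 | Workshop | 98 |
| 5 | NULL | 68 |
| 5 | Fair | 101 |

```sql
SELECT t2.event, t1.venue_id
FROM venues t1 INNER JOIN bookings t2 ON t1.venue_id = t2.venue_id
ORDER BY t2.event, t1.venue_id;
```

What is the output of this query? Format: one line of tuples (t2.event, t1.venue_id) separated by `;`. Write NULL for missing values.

(Fair, 8); (Meetup, 8)

INNER JOIN keeps only pairs where the ON condition holds.
Matching on t1.venue_id = t2.venue_id. A NULL in a compared column never satisfies the condition.
- t1[0] venue_id=8 → 2 match(es) in t2 → 2 row(s).
- t1[1] venue_id=NULL → no match; dropped.
- t1[2] venue_id=6 → no match; dropped.
- t1[3] venue_id=3 → no match; dropped.
- t1[4] venue_id=9 → no match; dropped.
- t1[5] venue_id=3 → no match; dropped.
- t1[6] venue_id=6 → no match; dropped.
After projecting and ordering:
t2.event | t1.venue_id
Fair | 8
Meetup | 8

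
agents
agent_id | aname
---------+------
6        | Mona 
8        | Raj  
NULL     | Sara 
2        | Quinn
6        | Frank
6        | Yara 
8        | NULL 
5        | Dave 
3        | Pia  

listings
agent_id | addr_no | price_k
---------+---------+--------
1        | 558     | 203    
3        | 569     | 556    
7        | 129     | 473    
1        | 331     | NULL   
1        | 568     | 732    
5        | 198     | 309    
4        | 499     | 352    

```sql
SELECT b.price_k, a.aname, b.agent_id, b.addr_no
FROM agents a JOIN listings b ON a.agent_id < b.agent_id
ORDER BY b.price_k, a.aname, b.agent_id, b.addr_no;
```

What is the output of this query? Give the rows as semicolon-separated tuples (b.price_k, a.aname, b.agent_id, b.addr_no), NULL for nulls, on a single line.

(309, Pia, 5, 198); (309, Quinn, 5, 198); (352, Pia, 4, 499); (352, Quinn, 4, 499); (473, Dave, 7, 129); (473, Frank, 7, 129); (473, Mona, 7, 129); (473, Pia, 7, 129); (473, Quinn, 7, 129); (473, Yara, 7, 129); (556, Quinn, 3, 569)

INNER JOIN keeps only pairs where the ON condition holds.
Matching on a.agent_id < b.agent_id. A NULL in a compared column never satisfies the condition.
- a[0] agent_id=6 → 1 match(es) in b → 1 row(s).
- a[1] agent_id=8 → no match; dropped.
- a[2] agent_id=NULL → no match; dropped.
- a[3] agent_id=2 → 4 match(es) in b → 4 row(s).
- a[4] agent_id=6 → 1 match(es) in b → 1 row(s).
- a[5] agent_id=6 → 1 match(es) in b → 1 row(s).
- a[6] agent_id=8 → no match; dropped.
- a[7] agent_id=5 → 1 match(es) in b → 1 row(s).
- a[8] agent_id=3 → 3 match(es) in b → 3 row(s).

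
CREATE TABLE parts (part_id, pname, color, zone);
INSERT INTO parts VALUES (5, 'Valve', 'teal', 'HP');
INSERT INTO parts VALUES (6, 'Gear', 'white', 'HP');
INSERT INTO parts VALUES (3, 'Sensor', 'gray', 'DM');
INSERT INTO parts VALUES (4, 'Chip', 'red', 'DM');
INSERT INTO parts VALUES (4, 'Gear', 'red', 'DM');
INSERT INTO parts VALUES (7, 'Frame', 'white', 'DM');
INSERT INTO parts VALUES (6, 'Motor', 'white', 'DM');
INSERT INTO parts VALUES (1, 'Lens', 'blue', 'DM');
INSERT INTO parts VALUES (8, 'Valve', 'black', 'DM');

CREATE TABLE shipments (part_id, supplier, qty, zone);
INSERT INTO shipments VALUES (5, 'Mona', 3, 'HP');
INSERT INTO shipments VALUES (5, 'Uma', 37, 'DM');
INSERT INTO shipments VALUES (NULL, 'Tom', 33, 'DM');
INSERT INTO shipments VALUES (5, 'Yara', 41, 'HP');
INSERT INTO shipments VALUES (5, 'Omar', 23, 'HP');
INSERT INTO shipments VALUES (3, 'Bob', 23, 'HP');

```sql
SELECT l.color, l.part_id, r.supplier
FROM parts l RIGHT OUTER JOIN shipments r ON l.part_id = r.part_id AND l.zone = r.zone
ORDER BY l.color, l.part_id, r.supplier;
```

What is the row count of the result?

6

RIGHT JOIN keeps every row from `shipments`; unmatched rows get NULL for `parts`'s columns.
Matching on l.part_id = r.part_id AND l.zone = r.zone. A NULL in a compared column never satisfies the condition.
- l row (part_id=5, zone=HP): matches 3 r row(s) → 3 output row(s).
- l row (part_id=6, zone=HP): no match.
- l row (part_id=3, zone=DM): no match.
- l row (part_id=4, zone=DM): no match.
- l row (part_id=4, zone=DM): no match.
- l row (part_id=7, zone=DM): no match.
- l row (part_id=6, zone=DM): no match.
- l row (part_id=1, zone=DM): no match.
- l row (part_id=8, zone=DM): no match.
- plus 3 unmatched r row(s), each kept with NULL l columns.
Total: 3 matched + 3 padded = 6 rows.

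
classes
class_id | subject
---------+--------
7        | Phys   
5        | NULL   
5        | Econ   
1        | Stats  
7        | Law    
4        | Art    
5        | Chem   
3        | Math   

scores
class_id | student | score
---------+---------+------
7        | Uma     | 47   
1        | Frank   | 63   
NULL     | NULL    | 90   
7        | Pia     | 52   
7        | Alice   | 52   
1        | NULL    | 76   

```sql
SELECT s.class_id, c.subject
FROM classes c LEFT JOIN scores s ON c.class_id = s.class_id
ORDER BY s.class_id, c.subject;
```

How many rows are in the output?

13

LEFT JOIN keeps every row from `classes`; unmatched rows get NULL for `scores`'s columns.
Matching on c.class_id = s.class_id. A NULL in a compared column never satisfies the condition.
- c (class_id=7) pairs with 3 row(s) of s.
- c (class_id=5) has no partner → padded with NULL.
- c (class_id=5) has no partner → padded with NULL.
- c (class_id=1) pairs with 2 row(s) of s.
- c (class_id=7) pairs with 3 row(s) of s.
- c (class_id=4) has no partner → padded with NULL.
- c (class_id=5) has no partner → padded with NULL.
- c (class_id=3) has no partner → padded with NULL.
Total: 8 matched + 5 padded = 13 rows.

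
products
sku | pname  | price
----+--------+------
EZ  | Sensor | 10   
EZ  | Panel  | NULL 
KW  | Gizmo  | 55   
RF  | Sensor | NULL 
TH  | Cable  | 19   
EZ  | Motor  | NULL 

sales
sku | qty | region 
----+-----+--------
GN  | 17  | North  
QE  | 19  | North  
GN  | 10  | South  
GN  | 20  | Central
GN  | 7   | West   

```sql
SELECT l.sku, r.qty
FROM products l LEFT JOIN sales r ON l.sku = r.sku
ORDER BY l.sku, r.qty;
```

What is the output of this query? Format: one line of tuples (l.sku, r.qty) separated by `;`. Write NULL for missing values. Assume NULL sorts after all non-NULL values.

LEFT JOIN keeps every row from `products`; unmatched rows get NULL for `sales`'s columns.
Matching on l.sku = r.sku.
Matched pairs: 0; unmatched l rows kept: 6.

(EZ, NULL); (EZ, NULL); (EZ, NULL); (KW, NULL); (RF, NULL); (TH, NULL)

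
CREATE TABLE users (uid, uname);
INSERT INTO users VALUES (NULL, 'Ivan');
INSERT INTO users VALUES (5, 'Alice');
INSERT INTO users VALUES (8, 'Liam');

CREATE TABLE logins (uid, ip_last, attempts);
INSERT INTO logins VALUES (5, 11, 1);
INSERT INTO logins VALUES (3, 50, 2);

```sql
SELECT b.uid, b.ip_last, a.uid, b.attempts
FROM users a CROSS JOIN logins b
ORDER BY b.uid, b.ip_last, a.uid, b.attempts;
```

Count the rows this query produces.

6

CROSS JOIN pairs every row of `users` with every row of `logins`: 3 × 2 = 6 rows.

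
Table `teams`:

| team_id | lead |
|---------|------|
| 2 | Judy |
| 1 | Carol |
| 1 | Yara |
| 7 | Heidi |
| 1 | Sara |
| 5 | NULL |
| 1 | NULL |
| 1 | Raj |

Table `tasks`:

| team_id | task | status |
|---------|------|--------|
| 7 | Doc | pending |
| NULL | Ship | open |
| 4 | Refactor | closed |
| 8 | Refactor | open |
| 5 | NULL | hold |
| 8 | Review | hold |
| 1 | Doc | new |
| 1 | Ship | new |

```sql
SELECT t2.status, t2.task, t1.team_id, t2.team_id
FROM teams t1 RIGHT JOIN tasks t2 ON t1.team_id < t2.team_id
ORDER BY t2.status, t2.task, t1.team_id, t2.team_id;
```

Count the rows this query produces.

38

RIGHT JOIN keeps every row from `tasks`; unmatched rows get NULL for `teams`'s columns.
Matching on t1.team_id < t2.team_id. A NULL in a compared column never satisfies the condition.
Matched pairs: 35; unmatched t2 rows kept: 3.
Total: 35 matched + 3 padded = 38 rows.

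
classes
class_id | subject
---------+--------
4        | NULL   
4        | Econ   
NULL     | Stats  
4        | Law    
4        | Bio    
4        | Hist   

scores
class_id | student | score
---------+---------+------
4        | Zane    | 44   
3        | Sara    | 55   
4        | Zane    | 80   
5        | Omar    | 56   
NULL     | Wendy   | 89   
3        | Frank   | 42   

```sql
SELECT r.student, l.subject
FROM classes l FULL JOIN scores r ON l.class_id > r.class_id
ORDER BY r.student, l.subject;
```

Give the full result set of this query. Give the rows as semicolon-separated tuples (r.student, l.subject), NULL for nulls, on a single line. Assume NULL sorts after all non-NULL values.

(Frank, Bio); (Frank, Econ); (Frank, Hist); (Frank, Law); (Frank, NULL); (Omar, NULL); (Sara, Bio); (Sara, Econ); (Sara, Hist); (Sara, Law); (Sara, NULL); (Wendy, NULL); (Zane, NULL); (Zane, NULL); (NULL, Stats)

FULL OUTER JOIN keeps every row from both sides; unmatched rows get NULL for the other side's columns.
Matching on l.class_id > r.class_id. A NULL in a compared column never satisfies the condition.
- class_id=4: 2 matching r row(s), so 2 row(s) emitted.
- class_id=4: 2 matching r row(s), so 2 row(s) emitted.
- class_id=NULL: no r row matches, row kept with r columns NULL.
- class_id=4: 2 matching r row(s), so 2 row(s) emitted.
- class_id=4: 2 matching r row(s), so 2 row(s) emitted.
- class_id=4: 2 matching r row(s), so 2 row(s) emitted.
- 4 row(s) from r found no l partner → padded with NULL.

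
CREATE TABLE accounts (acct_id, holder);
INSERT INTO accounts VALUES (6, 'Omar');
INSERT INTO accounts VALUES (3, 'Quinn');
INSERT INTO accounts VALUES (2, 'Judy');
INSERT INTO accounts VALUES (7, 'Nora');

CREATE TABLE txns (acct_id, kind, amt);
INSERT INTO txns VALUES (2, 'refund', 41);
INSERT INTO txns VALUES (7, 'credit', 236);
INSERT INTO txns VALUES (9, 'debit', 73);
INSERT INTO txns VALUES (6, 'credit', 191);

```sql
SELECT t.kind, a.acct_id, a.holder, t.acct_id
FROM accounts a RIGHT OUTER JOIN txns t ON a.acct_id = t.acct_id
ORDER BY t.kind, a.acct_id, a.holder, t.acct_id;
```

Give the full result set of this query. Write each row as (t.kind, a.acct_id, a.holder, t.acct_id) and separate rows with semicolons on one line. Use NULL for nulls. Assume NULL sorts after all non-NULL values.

(credit, 6, Omar, 6); (credit, 7, Nora, 7); (debit, NULL, NULL, 9); (refund, 2, Judy, 2)

RIGHT JOIN keeps every row from `txns`; unmatched rows get NULL for `accounts`'s columns.
Matching on a.acct_id = t.acct_id.
Matched pairs: 3; unmatched t rows kept: 1.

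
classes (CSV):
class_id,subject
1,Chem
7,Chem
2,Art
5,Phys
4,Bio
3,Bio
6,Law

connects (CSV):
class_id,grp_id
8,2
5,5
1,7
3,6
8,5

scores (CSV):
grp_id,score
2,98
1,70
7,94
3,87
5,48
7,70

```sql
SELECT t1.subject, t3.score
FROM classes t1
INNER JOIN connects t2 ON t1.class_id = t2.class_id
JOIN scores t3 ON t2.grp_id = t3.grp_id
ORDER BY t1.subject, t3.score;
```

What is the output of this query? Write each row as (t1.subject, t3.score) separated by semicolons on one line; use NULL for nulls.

Evaluate left to right. First `classes t1 INNER JOIN connects t2` on class_id: 3 row(s).
Then INNER JOIN `scores t3` on grp_id: keep only rows whose t2.grp_id appears in t3.

(Chem, 70); (Chem, 94); (Phys, 48)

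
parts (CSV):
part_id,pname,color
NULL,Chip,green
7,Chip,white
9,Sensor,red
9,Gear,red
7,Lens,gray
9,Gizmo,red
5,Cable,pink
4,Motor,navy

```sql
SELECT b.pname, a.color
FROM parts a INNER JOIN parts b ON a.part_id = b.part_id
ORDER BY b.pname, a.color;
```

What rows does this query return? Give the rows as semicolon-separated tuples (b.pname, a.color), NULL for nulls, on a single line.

INNER JOIN keeps only pairs where the ON condition holds.
Matching on a.part_id = b.part_id. A NULL in a compared column never satisfies the condition.
- a row (part_id=NULL): no match → dropped.
- a row (part_id=7): matches 2 b row(s) → 2 output row(s).
- a row (part_id=9): matches 3 b row(s) → 3 output row(s).
- a row (part_id=9): matches 3 b row(s) → 3 output row(s).
- a row (part_id=7): matches 2 b row(s) → 2 output row(s).
- a row (part_id=9): matches 3 b row(s) → 3 output row(s).
- a row (part_id=5): matches 1 b row(s) → 1 output row(s).
- a row (part_id=4): matches 1 b row(s) → 1 output row(s).

(Cable, pink); (Chip, gray); (Chip, white); (Gear, red); (Gear, red); (Gear, red); (Gizmo, red); (Gizmo, red); (Gizmo, red); (Lens, gray); (Lens, white); (Motor, navy); (Sensor, red); (Sensor, red); (Sensor, red)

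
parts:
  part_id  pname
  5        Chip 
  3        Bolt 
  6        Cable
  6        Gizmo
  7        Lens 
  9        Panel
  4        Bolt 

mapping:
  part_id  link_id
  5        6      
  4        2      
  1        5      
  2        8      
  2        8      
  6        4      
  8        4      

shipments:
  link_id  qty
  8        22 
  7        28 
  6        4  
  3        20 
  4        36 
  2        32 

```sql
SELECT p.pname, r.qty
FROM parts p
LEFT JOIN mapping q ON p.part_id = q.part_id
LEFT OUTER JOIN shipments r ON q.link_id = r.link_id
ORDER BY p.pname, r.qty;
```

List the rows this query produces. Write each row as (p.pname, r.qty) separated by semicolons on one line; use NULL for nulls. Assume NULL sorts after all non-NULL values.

(Bolt, 32); (Bolt, NULL); (Cable, 36); (Chip, 4); (Gizmo, 36); (Lens, NULL); (Panel, NULL)

Step 1 — p LEFT JOIN q on part_id → 7 row(s).
Then LEFT JOIN `shipments r` on link_id: each of those 7 rows is kept; rows whose q.link_id has no match in r get NULL for r's columns.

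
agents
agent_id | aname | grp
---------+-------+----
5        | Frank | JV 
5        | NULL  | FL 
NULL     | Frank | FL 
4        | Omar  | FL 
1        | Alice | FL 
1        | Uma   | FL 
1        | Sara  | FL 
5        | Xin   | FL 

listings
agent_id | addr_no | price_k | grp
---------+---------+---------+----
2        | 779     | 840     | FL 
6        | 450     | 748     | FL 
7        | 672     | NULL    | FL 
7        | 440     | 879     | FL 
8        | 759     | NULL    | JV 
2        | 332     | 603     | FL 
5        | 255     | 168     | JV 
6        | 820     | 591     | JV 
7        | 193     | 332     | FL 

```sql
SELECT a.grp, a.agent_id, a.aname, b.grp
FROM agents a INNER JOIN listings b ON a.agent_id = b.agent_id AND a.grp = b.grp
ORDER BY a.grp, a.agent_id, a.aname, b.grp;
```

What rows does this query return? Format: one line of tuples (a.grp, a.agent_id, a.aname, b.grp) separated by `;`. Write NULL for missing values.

INNER JOIN keeps only pairs where the ON condition holds.
Matching on a.agent_id = b.agent_id AND a.grp = b.grp. A NULL in a compared column never satisfies the condition.
Matched pairs: 1.

(JV, 5, Frank, JV)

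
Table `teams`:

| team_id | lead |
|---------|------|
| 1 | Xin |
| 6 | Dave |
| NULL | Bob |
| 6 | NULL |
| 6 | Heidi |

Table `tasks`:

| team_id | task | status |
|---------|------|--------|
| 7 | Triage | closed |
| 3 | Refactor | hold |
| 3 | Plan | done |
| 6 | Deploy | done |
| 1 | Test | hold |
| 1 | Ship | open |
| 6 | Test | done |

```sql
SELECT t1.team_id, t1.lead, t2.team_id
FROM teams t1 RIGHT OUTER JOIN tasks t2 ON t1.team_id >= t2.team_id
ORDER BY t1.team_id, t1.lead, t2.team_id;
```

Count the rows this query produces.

21

RIGHT JOIN keeps every row from `tasks`; unmatched rows get NULL for `teams`'s columns.
Matching on t1.team_id >= t2.team_id. A NULL in a compared column never satisfies the condition.
Matched pairs: 20; unmatched t2 rows kept: 1.
Total: 20 matched + 1 padded = 21 rows.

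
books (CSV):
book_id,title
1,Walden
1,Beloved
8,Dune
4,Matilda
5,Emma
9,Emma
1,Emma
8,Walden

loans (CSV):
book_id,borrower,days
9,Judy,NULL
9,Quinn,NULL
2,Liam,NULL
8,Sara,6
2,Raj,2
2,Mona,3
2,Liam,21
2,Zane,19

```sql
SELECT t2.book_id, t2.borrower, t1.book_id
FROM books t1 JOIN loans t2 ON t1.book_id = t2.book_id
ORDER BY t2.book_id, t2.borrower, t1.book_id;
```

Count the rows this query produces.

INNER JOIN keeps only pairs where the ON condition holds.
Matching on t1.book_id = t2.book_id.
Matched pairs: 4.
Total: 4 rows.

4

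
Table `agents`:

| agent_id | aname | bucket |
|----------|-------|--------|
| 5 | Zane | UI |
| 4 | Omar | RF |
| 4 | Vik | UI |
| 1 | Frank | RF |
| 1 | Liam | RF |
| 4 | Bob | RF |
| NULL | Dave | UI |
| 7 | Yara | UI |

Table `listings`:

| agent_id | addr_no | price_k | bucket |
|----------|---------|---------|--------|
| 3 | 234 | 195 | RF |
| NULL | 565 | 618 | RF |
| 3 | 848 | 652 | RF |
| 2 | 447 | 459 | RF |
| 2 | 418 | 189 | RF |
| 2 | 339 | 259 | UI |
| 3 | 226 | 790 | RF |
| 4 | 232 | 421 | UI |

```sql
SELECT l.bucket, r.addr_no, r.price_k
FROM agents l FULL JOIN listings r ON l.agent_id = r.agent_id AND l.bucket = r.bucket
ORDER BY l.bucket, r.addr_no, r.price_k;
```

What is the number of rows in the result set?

FULL OUTER JOIN keeps every row from both sides; unmatched rows get NULL for the other side's columns.
Matching on l.agent_id = r.agent_id AND l.bucket = r.bucket. A NULL in a compared column never satisfies the condition.
Matched pairs: 1; unmatched l rows kept: 7; unmatched r rows kept: 7.
Total: 1 matched + 14 padded = 15 rows.

15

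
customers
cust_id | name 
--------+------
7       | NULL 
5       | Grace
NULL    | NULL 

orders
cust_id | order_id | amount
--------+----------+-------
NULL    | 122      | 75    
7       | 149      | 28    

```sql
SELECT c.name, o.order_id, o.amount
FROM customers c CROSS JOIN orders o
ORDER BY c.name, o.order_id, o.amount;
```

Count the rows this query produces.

6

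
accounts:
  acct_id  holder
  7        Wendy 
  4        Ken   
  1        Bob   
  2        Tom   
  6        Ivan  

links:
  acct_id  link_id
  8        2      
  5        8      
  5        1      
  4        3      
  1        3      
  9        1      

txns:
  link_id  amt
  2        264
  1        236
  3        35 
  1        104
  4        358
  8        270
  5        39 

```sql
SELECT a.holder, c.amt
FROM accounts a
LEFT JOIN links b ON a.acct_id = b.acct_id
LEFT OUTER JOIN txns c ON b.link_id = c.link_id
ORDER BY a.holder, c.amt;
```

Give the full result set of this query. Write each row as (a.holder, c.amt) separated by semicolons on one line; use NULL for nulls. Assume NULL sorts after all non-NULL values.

Step 1 — a LEFT JOIN b on acct_id → 5 row(s).
Then LEFT JOIN `txns c` on link_id: each of those 5 rows is kept; rows whose b.link_id has no match in c get NULL for c's columns.

(Bob, 35); (Ivan, NULL); (Ken, 35); (Tom, NULL); (Wendy, NULL)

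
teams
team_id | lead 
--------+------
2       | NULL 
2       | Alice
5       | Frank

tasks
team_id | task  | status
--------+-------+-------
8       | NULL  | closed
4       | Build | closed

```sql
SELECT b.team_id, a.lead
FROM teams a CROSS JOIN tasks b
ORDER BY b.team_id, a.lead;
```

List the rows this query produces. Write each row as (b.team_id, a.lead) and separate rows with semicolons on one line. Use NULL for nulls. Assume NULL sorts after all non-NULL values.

CROSS JOIN pairs every row of `teams` with every row of `tasks`: 3 × 2 = 6 rows.

(4, Alice); (4, Frank); (4, NULL); (8, Alice); (8, Frank); (8, NULL)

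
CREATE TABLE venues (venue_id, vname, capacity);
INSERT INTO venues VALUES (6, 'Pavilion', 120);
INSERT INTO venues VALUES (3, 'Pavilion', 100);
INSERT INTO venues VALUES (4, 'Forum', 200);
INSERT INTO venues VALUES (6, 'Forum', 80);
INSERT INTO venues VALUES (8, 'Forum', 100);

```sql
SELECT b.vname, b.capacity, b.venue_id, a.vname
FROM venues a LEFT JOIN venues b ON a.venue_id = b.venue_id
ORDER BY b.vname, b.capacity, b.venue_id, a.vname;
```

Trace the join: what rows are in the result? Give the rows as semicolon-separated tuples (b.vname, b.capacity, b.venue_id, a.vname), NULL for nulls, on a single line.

(Forum, 80, 6, Forum); (Forum, 80, 6, Pavilion); (Forum, 100, 8, Forum); (Forum, 200, 4, Forum); (Pavilion, 100, 3, Pavilion); (Pavilion, 120, 6, Forum); (Pavilion, 120, 6, Pavilion)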